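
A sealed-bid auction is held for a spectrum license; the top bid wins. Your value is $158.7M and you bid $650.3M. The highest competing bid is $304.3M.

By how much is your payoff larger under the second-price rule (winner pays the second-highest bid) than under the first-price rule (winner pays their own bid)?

You have the highest bid, so you win under either rule.
Second-price: pay $304.3M → payoff −$145.6M.
First-price: pay your own bid $650.3M → payoff −$491.6M.
Difference = −$145.6M − (−$491.6M) = $346M.

$346M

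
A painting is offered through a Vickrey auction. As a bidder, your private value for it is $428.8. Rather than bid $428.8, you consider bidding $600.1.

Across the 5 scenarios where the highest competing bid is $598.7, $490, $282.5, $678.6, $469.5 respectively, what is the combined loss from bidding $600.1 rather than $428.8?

$271.8

The deviation costs you only when the competing bid falls strictly between $428.8 and $600.1; elsewhere both bids give the same outcome.
$598.7: truthful payoff $0, deviation payoff −$169.9 → loss $169.9.
$490: truthful payoff $0, deviation payoff −$61.2 → loss $61.2.
$282.5: outcomes coincide → loss $0.
$678.6: outcomes coincide → loss $0.
$469.5: truthful payoff $0, deviation payoff −$40.7 → loss $40.7.
Total loss = $169.9 + $61.2 + $40.7 = $271.8.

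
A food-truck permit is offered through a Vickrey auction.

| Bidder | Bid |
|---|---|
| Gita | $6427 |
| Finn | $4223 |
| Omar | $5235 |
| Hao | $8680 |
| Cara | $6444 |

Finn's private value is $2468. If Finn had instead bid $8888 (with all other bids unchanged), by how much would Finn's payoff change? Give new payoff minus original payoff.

−$6212

The highest bid among the other bidders is $8680; Finn's bid doesn't change that.
Original bid $4223: Finn is not highest (top rival bid is $8680); payoff $0.
Alternative bid $8888: Finn is highest, pays the top rival bid $8680; payoff $2468 − $8680 = −$6212.
Change in payoff = −$6212 − ($0) = −$6212.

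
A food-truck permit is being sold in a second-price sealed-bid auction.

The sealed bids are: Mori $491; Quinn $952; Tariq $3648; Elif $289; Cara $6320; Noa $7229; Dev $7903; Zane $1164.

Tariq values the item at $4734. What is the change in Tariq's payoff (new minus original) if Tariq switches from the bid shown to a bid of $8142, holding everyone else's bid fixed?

The highest bid among the other bidders is $7903; Tariq's bid doesn't change that.
Original bid $3648: Tariq is not highest (top rival bid is $7903); payoff $0.
Alternative bid $8142: Tariq is highest, pays the top rival bid $7903; payoff $4734 − $7903 = −$3169.
Change in payoff = −$3169 − ($0) = −$3169.

−$3169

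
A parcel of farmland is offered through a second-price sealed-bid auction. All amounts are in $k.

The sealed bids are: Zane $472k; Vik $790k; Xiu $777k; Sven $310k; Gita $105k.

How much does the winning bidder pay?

Highest bid: Vik at $790k, so Vik wins.
Second-highest bid: Xiu at $777k — that is the price the winner pays.

$777k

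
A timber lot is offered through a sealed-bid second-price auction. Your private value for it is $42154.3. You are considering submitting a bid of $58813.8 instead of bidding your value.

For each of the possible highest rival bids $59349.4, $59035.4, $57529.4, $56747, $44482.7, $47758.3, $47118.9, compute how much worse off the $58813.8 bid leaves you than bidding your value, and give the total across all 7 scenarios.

$42864.8

The deviation costs you only when the competing bid falls strictly between $42154.3 and $58813.8; elsewhere both bids give the same outcome.
$59349.4: outcomes coincide → loss $0.
$59035.4: outcomes coincide → loss $0.
$57529.4: truthful payoff $0, deviation payoff −$15375.1 → loss $15375.1.
$56747: truthful payoff $0, deviation payoff −$14592.7 → loss $14592.7.
$44482.7: truthful payoff $0, deviation payoff −$2328.4 → loss $2328.4.
$47758.3: truthful payoff $0, deviation payoff −$5604 → loss $5604.
$47118.9: truthful payoff $0, deviation payoff −$4964.6 → loss $4964.6.
Total loss = $15375.1 + $14592.7 + $2328.4 + $5604 + $4964.6 = $42864.8.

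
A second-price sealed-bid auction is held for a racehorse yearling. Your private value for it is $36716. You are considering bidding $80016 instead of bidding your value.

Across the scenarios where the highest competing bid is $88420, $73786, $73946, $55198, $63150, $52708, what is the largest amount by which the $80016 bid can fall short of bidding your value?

$37230

$88420: same outcome either way → loss $0.
$73786: truthful gives $0, deviation gives −$37070 → loss $37070.
$73946: truthful gives $0, deviation gives −$37230 → loss $37230.
$55198: truthful gives $0, deviation gives −$18482 → loss $18482.
$63150: truthful gives $0, deviation gives −$26434 → loss $26434.
$52708: truthful gives $0, deviation gives −$15992 → loss $15992.
Maximum loss: $37230.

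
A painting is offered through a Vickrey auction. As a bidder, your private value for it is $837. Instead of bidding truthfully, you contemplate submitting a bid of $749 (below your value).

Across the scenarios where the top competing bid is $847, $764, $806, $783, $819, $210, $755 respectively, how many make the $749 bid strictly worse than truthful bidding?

The deviation hurts exactly when the highest competing bid lies strictly between $749 and $837 — underbidding then forfeits a profitable win.
$847: above both → same outcome either way.
$764: inside the interval → strictly worse (loss $73).
$806: inside the interval → strictly worse (loss $31).
$783: inside the interval → strictly worse (loss $54).
$819: inside the interval → strictly worse (loss $18).
$210: below both → same outcome either way.
$755: inside the interval → strictly worse (loss $82).
Count: 5.

5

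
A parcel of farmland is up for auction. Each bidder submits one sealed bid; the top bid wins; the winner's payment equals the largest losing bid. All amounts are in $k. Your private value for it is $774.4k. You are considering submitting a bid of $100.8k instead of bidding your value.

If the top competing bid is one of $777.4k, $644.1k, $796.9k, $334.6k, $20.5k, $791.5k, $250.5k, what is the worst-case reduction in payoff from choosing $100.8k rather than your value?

$523.9k

$777.4k: same outcome either way → loss $0k.
$644.1k: truthful gives $130.3k, deviation gives $0k → loss $130.3k.
$796.9k: same outcome either way → loss $0k.
$334.6k: truthful gives $439.8k, deviation gives $0k → loss $439.8k.
$20.5k: same outcome either way → loss $0k.
$791.5k: same outcome either way → loss $0k.
$250.5k: truthful gives $523.9k, deviation gives $0k → loss $523.9k.
Maximum loss: $523.9k.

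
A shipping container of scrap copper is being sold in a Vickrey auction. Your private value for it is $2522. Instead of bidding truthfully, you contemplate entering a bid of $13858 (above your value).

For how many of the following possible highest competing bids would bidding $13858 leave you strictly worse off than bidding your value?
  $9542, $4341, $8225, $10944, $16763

The deviation hurts exactly when the highest competing bid lies strictly between $2522 and $13858 — overbidding then wins at a price above your value.
$9542: inside the interval → strictly worse (loss $7020).
$4341: inside the interval → strictly worse (loss $1819).
$8225: inside the interval → strictly worse (loss $5703).
$10944: inside the interval → strictly worse (loss $8422).
$16763: above both → same outcome either way.
Count: 4.

4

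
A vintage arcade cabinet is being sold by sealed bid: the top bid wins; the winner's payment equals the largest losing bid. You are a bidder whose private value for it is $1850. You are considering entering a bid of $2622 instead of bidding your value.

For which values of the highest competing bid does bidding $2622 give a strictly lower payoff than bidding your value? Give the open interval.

($1850, $2622)

If the competing bid is below $1850, both bids win at the same price — no difference.
If it is above $2622, both bids lose — no difference.
If it lies strictly between $1850 and $2622, bidding your value loses (payoff 0) while bidding $2622 wins at a price above your value (payoff negative).
So the deviation strictly hurts on the open interval ($1850, $2622).
Because the price is fixed by the runner-up's bid, deviating from your value can only change a good outcome into a bad one — never the reverse.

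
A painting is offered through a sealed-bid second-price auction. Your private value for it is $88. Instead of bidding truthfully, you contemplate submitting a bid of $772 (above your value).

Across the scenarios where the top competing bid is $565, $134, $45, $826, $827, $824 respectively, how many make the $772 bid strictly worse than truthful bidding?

2

The deviation hurts exactly when the highest competing bid lies strictly between $88 and $772 — overbidding then wins at a price above your value.
$565: inside the interval → strictly worse (loss $477).
$134: inside the interval → strictly worse (loss $46).
$45: below both → same outcome either way.
$826: above both → same outcome either way.
$827: above both → same outcome either way.
$824: above both → same outcome either way.
Count: 2.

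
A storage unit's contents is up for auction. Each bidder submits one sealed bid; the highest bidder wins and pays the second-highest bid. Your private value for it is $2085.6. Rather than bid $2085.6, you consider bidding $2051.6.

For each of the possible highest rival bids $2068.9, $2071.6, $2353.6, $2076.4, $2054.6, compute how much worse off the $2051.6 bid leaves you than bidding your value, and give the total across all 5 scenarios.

$70.9

The deviation costs you only when the competing bid falls strictly between $2051.6 and $2085.6; elsewhere both bids give the same outcome.
$2068.9: truthful payoff $16.7, deviation payoff $0 → loss $16.7.
$2071.6: truthful payoff $14, deviation payoff $0 → loss $14.
$2353.6: outcomes coincide → loss $0.
$2076.4: truthful payoff $9.2, deviation payoff $0 → loss $9.2.
$2054.6: truthful payoff $31, deviation payoff $0 → loss $31.
Total loss = $16.7 + $14 + $9.2 + $31 = $70.9.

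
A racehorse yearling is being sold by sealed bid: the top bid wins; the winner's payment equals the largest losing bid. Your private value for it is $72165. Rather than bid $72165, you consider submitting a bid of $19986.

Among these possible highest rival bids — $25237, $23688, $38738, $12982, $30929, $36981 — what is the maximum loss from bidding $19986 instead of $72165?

$48477

$25237: truthful gives $46928, deviation gives $0 → loss $46928.
$23688: truthful gives $48477, deviation gives $0 → loss $48477.
$38738: truthful gives $33427, deviation gives $0 → loss $33427.
$12982: same outcome either way → loss $0.
$30929: truthful gives $41236, deviation gives $0 → loss $41236.
$36981: truthful gives $35184, deviation gives $0 → loss $35184.
Maximum loss: $48477.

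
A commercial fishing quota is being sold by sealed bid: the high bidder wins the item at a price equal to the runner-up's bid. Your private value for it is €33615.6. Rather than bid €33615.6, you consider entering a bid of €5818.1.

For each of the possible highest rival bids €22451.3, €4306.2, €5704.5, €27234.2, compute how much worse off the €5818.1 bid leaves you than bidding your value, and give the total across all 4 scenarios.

The deviation costs you only when the competing bid falls strictly between €5818.1 and €33615.6; elsewhere both bids give the same outcome.
€22451.3: truthful payoff €11164.3, deviation payoff €0 → loss €11164.3.
€4306.2: outcomes coincide → loss €0.
€5704.5: outcomes coincide → loss €0.
€27234.2: truthful payoff €6381.4, deviation payoff €0 → loss €6381.4.
Total loss = €11164.3 + €6381.4 = €17545.7.
Truthful bidding weakly dominates here: raising your bid can only win items priced above your value, and lowering it can only forfeit items priced below.

€17545.7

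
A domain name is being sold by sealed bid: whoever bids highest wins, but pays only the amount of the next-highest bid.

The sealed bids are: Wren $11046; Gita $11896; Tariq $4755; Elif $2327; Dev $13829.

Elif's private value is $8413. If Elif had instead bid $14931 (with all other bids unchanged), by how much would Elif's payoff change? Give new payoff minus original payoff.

−$5416

The highest bid among the other bidders is $13829; Elif's bid doesn't change that.
Original bid $2327: Elif is not highest (top rival bid is $13829); payoff $0.
Alternative bid $14931: Elif is highest, pays the top rival bid $13829; payoff $8413 − $13829 = −$5416.
Change in payoff = −$5416 − ($0) = −$5416.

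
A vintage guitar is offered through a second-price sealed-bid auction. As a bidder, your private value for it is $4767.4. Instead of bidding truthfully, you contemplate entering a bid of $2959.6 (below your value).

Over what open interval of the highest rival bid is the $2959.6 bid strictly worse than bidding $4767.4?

($2959.6, $4767.4)

If the competing bid is below $2959.6, both bids win at the same price — no difference.
If it is above $4767.4, both bids lose — no difference.
If it lies strictly between $2959.6 and $4767.4, bidding your value wins at a price below your value (positive payoff) while bidding $2959.6 loses (payoff 0).
So the deviation strictly hurts on the open interval ($2959.6, $4767.4).
Because the price is fixed by the runner-up's bid, deviating from your value can only change a good outcome into a bad one — never the reverse.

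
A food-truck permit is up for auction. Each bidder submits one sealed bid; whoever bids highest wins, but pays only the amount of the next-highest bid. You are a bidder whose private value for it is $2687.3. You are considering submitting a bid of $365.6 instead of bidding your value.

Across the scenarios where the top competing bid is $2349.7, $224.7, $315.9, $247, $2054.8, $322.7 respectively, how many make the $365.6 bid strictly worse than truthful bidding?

2

The deviation hurts exactly when the highest competing bid lies strictly between $365.6 and $2687.3 — underbidding then forfeits a profitable win.
$2349.7: inside the interval → strictly worse (loss $337.6).
$224.7: below both → same outcome either way.
$315.9: below both → same outcome either way.
$247: below both → same outcome either way.
$2054.8: inside the interval → strictly worse (loss $632.5).
$322.7: below both → same outcome either way.
Count: 2.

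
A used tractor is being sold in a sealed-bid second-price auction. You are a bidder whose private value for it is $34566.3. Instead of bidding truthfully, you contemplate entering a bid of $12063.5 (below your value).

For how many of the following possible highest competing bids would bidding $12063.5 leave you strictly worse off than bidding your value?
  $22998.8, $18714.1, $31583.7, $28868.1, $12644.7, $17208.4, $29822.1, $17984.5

8

The deviation hurts exactly when the highest competing bid lies strictly between $12063.5 and $34566.3 — underbidding then forfeits a profitable win.
$22998.8: inside the interval → strictly worse (loss $11567.5).
$18714.1: inside the interval → strictly worse (loss $15852.2).
$31583.7: inside the interval → strictly worse (loss $2982.6).
$28868.1: inside the interval → strictly worse (loss $5698.2).
$12644.7: inside the interval → strictly worse (loss $21921.6).
$17208.4: inside the interval → strictly worse (loss $17357.9).
$29822.1: inside the interval → strictly worse (loss $4744.2).
$17984.5: inside the interval → strictly worse (loss $16581.8).
Count: 8.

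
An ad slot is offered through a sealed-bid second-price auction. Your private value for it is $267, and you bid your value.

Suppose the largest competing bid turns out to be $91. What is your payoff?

Your bid $267 exceeds the highest competing bid $91, so you win.
In a second-price auction the winner pays the second-highest bid, $91.
Payoff = value − price = $267 − $91 = $176.

$176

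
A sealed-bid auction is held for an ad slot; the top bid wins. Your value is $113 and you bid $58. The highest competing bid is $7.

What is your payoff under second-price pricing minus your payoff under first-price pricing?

$51

You have the highest bid, so you win under either rule.
Second-price: pay $7 → payoff $106.
First-price: pay your own bid $58 → payoff $55.
Difference = $106 − ($55) = $51.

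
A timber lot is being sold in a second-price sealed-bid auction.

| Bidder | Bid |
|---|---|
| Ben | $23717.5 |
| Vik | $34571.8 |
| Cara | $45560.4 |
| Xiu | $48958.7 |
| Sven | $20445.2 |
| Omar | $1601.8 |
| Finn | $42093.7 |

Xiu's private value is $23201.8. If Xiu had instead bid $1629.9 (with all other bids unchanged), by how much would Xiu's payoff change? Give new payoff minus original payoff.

$22358.6

The highest bid among the other bidders is $45560.4; Xiu's bid doesn't change that.
Original bid $48958.7: Xiu is highest, pays the top rival bid $45560.4; payoff $23201.8 − $45560.4 = −$22358.6.
Alternative bid $1629.9: Xiu is not highest (top rival bid is $45560.4); payoff $0.
Change in payoff = $0 − (−$22358.6) = $22358.6.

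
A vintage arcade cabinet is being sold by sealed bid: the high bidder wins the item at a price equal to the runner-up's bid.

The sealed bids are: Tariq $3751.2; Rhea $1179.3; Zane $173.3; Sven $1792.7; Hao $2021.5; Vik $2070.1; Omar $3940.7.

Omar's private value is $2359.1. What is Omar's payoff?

Highest bid: Omar at $3940.7, so Omar wins.
Second-highest bid: Tariq at $3751.2 — that is the price the winner pays.
Omar's payoff = value − price = $2359.1 − $3751.2 = −$1392.1.

−$1392.1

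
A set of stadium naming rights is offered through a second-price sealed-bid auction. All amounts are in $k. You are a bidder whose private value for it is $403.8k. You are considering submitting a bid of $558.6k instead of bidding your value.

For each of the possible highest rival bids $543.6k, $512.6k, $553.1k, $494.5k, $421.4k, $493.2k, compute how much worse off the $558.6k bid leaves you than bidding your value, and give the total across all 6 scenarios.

The deviation costs you only when the competing bid falls strictly between $403.8k and $558.6k; elsewhere both bids give the same outcome.
$543.6k: truthful payoff $0k, deviation payoff −$139.8k → loss $139.8k.
$512.6k: truthful payoff $0k, deviation payoff −$108.8k → loss $108.8k.
$553.1k: truthful payoff $0k, deviation payoff −$149.3k → loss $149.3k.
$494.5k: truthful payoff $0k, deviation payoff −$90.7k → loss $90.7k.
$421.4k: truthful payoff $0k, deviation payoff −$17.6k → loss $17.6k.
$493.2k: truthful payoff $0k, deviation payoff −$89.4k → loss $89.4k.
Total loss = $139.8k + $108.8k + $149.3k + $90.7k + $17.6k + $89.4k = $595.6k.
Because the price is fixed by the runner-up's bid, deviating from your value can only change a good outcome into a bad one — never the reverse.

$595.6k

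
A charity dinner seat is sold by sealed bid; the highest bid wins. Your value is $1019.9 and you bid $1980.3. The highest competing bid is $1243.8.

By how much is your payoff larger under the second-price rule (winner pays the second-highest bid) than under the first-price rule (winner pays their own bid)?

You have the highest bid, so you win under either rule.
Second-price: pay $1243.8 → payoff −$223.9.
First-price: pay your own bid $1980.3 → payoff −$960.4.
Difference = −$223.9 − (−$960.4) = $736.5.

$736.5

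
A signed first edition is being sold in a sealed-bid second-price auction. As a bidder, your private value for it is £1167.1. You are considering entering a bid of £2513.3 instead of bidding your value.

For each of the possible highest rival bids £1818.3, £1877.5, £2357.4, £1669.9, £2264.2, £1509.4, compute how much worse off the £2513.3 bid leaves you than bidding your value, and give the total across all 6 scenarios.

The deviation costs you only when the competing bid falls strictly between £1167.1 and £2513.3; elsewhere both bids give the same outcome.
£1818.3: truthful payoff £0, deviation payoff −£651.2 → loss £651.2.
£1877.5: truthful payoff £0, deviation payoff −£710.4 → loss £710.4.
£2357.4: truthful payoff £0, deviation payoff −£1190.3 → loss £1190.3.
£1669.9: truthful payoff £0, deviation payoff −£502.8 → loss £502.8.
£2264.2: truthful payoff £0, deviation payoff −£1097.1 → loss £1097.1.
£1509.4: truthful payoff £0, deviation payoff −£342.3 → loss £342.3.
Total loss = £651.2 + £710.4 + £1190.3 + £502.8 + £1097.1 + £342.3 = £4494.1.
Truthful bidding weakly dominates here: raising your bid can only win items priced above your value, and lowering it can only forfeit items priced below.

£4494.1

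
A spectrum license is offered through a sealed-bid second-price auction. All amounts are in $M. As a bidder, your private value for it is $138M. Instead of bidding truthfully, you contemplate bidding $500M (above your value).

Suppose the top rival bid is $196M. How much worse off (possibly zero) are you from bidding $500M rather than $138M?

$58M

Bidding your value $138M: you lose (since $138M < $196M). Payoff $0M.
Bidding $500M: you win and pay $196M. Payoff $138M − $196M = −$58M.
The competing bid $196M lies between your value and your inflated bid, so overbidding wins an item priced above your value.
Loss from deviating = $0M − (−$58M) = $58M.
In a second-price auction your bid sets only whether you win, not what you pay, so bidding your true value is weakly dominant.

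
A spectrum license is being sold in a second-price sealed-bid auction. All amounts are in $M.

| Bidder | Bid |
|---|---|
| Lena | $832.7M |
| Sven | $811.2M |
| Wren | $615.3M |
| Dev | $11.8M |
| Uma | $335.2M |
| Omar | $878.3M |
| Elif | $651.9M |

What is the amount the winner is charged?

$832.7M

Highest bid: Omar at $878.3M, so Omar wins.
Second-highest bid: Lena at $832.7M — that is the price the winner pays.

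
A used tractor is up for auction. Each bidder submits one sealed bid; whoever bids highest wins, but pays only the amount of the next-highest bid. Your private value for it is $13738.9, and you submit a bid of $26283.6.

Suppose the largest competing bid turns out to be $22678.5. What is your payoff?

Your bid $26283.6 exceeds the highest competing bid $22678.5, so you win.
In a second-price auction the winner pays the second-highest bid, $22678.5.
Payoff = value − price = $13738.9 − $22678.5 = −$8939.6.

−$8939.6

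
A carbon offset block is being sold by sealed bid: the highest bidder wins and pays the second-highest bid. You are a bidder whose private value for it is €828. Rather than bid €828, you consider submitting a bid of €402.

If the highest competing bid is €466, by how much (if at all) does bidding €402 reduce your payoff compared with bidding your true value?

Bidding your value €828: you win (since €828 > €466) and pay €466. Payoff €362.
Bidding €402: you lose. Payoff €0.
The competing bid €466 lies between your shaded bid and your value, so underbidding forfeits an item you could have won at a profitable price.
Loss from deviating = €362 − (€0) = €362.
Truthful bidding weakly dominates here: raising your bid can only win items priced above your value, and lowering it can only forfeit items priced below.

€362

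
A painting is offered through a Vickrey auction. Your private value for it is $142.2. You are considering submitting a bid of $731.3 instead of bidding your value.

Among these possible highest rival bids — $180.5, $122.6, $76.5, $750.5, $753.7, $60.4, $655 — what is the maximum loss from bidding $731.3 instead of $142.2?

$180.5: truthful gives $0, deviation gives −$38.3 → loss $38.3.
$122.6: same outcome either way → loss $0.
$76.5: same outcome either way → loss $0.
$750.5: same outcome either way → loss $0.
$753.7: same outcome either way → loss $0.
$60.4: same outcome either way → loss $0.
$655: truthful gives $0, deviation gives −$512.8 → loss $512.8.
Maximum loss: $512.8.

$512.8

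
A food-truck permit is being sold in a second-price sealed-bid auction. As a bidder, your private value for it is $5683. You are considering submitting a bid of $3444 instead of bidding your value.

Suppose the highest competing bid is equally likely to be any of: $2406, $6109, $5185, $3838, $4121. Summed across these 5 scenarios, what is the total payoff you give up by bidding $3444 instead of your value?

$3905

The deviation costs you only when the competing bid falls strictly between $3444 and $5683; elsewhere both bids give the same outcome.
$2406: outcomes coincide → loss $0.
$6109: outcomes coincide → loss $0.
$5185: truthful payoff $498, deviation payoff $0 → loss $498.
$3838: truthful payoff $1845, deviation payoff $0 → loss $1845.
$4121: truthful payoff $1562, deviation payoff $0 → loss $1562.
Total loss = $498 + $1845 + $1562 = $3905.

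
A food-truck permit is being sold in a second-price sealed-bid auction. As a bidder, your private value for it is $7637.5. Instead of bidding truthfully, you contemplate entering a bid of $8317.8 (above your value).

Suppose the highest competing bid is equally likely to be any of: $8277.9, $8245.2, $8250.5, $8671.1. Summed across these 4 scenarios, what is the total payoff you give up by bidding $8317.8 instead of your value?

$1861.1

The deviation costs you only when the competing bid falls strictly between $7637.5 and $8317.8; elsewhere both bids give the same outcome.
$8277.9: truthful payoff $0, deviation payoff −$640.4 → loss $640.4.
$8245.2: truthful payoff $0, deviation payoff −$607.7 → loss $607.7.
$8250.5: truthful payoff $0, deviation payoff −$613 → loss $613.
$8671.1: outcomes coincide → loss $0.
Total loss = $640.4 + $607.7 + $613 = $1861.1.
Because the price is fixed by the runner-up's bid, deviating from your value can only change a good outcome into a bad one — never the reverse.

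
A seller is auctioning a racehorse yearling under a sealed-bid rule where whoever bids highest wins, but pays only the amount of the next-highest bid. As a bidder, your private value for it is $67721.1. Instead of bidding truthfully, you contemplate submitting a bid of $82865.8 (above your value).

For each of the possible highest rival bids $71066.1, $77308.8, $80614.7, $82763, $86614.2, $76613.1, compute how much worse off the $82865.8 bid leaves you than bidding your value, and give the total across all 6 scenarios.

$49760.2

The deviation costs you only when the competing bid falls strictly between $67721.1 and $82865.8; elsewhere both bids give the same outcome.
$71066.1: truthful payoff $0, deviation payoff −$3345 → loss $3345.
$77308.8: truthful payoff $0, deviation payoff −$9587.7 → loss $9587.7.
$80614.7: truthful payoff $0, deviation payoff −$12893.6 → loss $12893.6.
$82763: truthful payoff $0, deviation payoff −$15041.9 → loss $15041.9.
$86614.2: outcomes coincide → loss $0.
$76613.1: truthful payoff $0, deviation payoff −$8892 → loss $8892.
Total loss = $3345 + $9587.7 + $12893.6 + $15041.9 + $8892 = $49760.2.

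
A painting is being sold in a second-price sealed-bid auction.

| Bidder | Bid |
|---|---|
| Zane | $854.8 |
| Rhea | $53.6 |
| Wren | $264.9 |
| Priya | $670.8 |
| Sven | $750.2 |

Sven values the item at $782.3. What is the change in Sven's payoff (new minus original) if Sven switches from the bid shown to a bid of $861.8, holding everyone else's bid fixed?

−$72.5

The highest bid among the other bidders is $854.8; Sven's bid doesn't change that.
Original bid $750.2: Sven is not highest (top rival bid is $854.8); payoff $0.
Alternative bid $861.8: Sven is highest, pays the top rival bid $854.8; payoff $782.3 − $854.8 = −$72.5.
Change in payoff = −$72.5 − ($0) = −$72.5.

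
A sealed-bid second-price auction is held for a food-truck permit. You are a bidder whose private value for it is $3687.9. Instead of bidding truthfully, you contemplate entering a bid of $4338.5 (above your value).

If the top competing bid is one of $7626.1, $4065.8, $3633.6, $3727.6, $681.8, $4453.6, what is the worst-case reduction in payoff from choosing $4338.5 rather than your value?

$7626.1: same outcome either way → loss $0.
$4065.8: truthful gives $0, deviation gives −$377.9 → loss $377.9.
$3633.6: same outcome either way → loss $0.
$3727.6: truthful gives $0, deviation gives −$39.7 → loss $39.7.
$681.8: same outcome either way → loss $0.
$4453.6: same outcome either way → loss $0.
Maximum loss: $377.9.

$377.9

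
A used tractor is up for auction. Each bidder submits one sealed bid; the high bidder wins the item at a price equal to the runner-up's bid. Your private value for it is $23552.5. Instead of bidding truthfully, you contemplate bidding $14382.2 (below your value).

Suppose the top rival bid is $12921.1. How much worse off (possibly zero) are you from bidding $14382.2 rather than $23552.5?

Bidding your value $23552.5: you win (since $23552.5 > $12921.1) and pay $12921.1. Payoff $10631.4.
Bidding $14382.2: you win and pay $12921.1. Payoff $23552.5 − $12921.1 = $10631.4.
Difference = $10631.4 − $10631.4 = $0; both bids lead to the same outcome because the competing bid is below both your value and your alternative bid.

$0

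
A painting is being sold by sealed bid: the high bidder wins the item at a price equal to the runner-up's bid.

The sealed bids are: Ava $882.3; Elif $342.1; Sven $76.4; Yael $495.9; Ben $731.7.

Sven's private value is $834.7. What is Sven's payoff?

Highest bid: Ava at $882.3, so Ava wins.
Second-highest bid: Ben at $731.7 — that is the price the winner pays.
Sven did not win, so Sven pays nothing and receives nothing: payoff $0.

$0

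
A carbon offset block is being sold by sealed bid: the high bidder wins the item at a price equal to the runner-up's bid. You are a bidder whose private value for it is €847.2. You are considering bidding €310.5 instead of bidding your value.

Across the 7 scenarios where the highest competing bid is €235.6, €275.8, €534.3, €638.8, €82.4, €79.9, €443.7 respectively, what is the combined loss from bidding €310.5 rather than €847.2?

The deviation costs you only when the competing bid falls strictly between €310.5 and €847.2; elsewhere both bids give the same outcome.
€235.6: outcomes coincide → loss €0.
€275.8: outcomes coincide → loss €0.
€534.3: truthful payoff €312.9, deviation payoff €0 → loss €312.9.
€638.8: truthful payoff €208.4, deviation payoff €0 → loss €208.4.
€82.4: outcomes coincide → loss €0.
€79.9: outcomes coincide → loss €0.
€443.7: truthful payoff €403.5, deviation payoff €0 → loss €403.5.
Total loss = €312.9 + €208.4 + €403.5 = €924.8.

€924.8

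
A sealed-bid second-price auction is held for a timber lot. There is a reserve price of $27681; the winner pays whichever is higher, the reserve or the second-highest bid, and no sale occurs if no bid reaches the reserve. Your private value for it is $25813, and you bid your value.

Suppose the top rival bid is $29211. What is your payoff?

Your bid $25813 is below the highest competing bid $29211, so you lose. Payoff $0.

$0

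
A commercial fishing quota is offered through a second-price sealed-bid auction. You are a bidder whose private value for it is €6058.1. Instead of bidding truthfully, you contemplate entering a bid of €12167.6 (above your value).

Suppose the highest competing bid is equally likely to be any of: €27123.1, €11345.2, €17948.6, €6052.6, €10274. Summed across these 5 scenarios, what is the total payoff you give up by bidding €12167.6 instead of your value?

The deviation costs you only when the competing bid falls strictly between €6058.1 and €12167.6; elsewhere both bids give the same outcome.
€27123.1: outcomes coincide → loss €0.
€11345.2: truthful payoff €0, deviation payoff −€5287.1 → loss €5287.1.
€17948.6: outcomes coincide → loss €0.
€6052.6: outcomes coincide → loss €0.
€10274: truthful payoff €0, deviation payoff −€4215.9 → loss €4215.9.
Total loss = €5287.1 + €4215.9 = €9503.

€9503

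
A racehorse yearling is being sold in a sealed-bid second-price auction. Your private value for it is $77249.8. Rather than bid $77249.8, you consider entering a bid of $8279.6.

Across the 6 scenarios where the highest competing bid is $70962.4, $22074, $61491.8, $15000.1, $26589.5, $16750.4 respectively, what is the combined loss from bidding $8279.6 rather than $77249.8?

$250630.6

The deviation costs you only when the competing bid falls strictly between $8279.6 and $77249.8; elsewhere both bids give the same outcome.
$70962.4: truthful payoff $6287.4, deviation payoff $0 → loss $6287.4.
$22074: truthful payoff $55175.8, deviation payoff $0 → loss $55175.8.
$61491.8: truthful payoff $15758, deviation payoff $0 → loss $15758.
$15000.1: truthful payoff $62249.7, deviation payoff $0 → loss $62249.7.
$26589.5: truthful payoff $50660.3, deviation payoff $0 → loss $50660.3.
$16750.4: truthful payoff $60499.4, deviation payoff $0 → loss $60499.4.
Total loss = $6287.4 + $55175.8 + $15758 + $62249.7 + $50660.3 + $60499.4 = $250630.6.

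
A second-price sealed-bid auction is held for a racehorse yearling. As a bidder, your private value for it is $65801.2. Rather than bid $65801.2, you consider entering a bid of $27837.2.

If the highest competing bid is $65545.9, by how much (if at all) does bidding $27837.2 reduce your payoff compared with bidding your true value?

Bidding your value $65801.2: you win (since $65801.2 > $65545.9) and pay $65545.9. Payoff $255.3.
Bidding $27837.2: you lose. Payoff $0.
The competing bid $65545.9 lies between your shaded bid and your value, so underbidding forfeits an item you could have won at a profitable price.
Loss from deviating = $255.3 − ($0) = $255.3.
Because the price is fixed by the runner-up's bid, deviating from your value can only change a good outcome into a bad one — never the reverse.

$255.3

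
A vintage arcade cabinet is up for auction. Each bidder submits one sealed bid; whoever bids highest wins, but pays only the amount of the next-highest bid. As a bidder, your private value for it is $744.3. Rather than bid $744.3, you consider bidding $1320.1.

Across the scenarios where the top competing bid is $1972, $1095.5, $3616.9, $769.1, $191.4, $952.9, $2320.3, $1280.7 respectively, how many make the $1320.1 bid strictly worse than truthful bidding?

4

The deviation hurts exactly when the highest competing bid lies strictly between $744.3 and $1320.1 — overbidding then wins at a price above your value.
$1972: above both → same outcome either way.
$1095.5: inside the interval → strictly worse (loss $351.2).
$3616.9: above both → same outcome either way.
$769.1: inside the interval → strictly worse (loss $24.8).
$191.4: below both → same outcome either way.
$952.9: inside the interval → strictly worse (loss $208.6).
$2320.3: above both → same outcome either way.
$1280.7: inside the interval → strictly worse (loss $536.4).
Count: 4.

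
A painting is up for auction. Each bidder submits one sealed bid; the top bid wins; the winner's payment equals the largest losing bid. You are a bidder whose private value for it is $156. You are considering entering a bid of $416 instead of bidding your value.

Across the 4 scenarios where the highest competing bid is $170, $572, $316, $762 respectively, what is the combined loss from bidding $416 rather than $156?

$174

The deviation costs you only when the competing bid falls strictly between $156 and $416; elsewhere both bids give the same outcome.
$170: truthful payoff $0, deviation payoff −$14 → loss $14.
$572: outcomes coincide → loss $0.
$316: truthful payoff $0, deviation payoff −$160 → loss $160.
$762: outcomes coincide → loss $0.
Total loss = $14 + $160 = $174.
In a second-price auction your bid sets only whether you win, not what you pay, so bidding your true value is weakly dominant.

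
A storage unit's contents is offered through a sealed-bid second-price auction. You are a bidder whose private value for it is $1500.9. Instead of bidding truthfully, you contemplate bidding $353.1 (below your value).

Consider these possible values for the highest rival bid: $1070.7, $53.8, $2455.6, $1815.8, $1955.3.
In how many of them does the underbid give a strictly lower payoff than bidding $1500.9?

The deviation hurts exactly when the highest competing bid lies strictly between $353.1 and $1500.9 — underbidding then forfeits a profitable win.
$1070.7: inside the interval → strictly worse (loss $430.2).
$53.8: below both → same outcome either way.
$2455.6: above both → same outcome either way.
$1815.8: above both → same outcome either way.
$1955.3: above both → same outcome either way.
Count: 1.

1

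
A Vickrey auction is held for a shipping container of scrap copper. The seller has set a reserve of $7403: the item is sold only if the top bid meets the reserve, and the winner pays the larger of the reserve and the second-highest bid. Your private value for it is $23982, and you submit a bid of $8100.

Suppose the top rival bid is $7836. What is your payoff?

Your bid $8100 is the highest and exceeds the reserve.
Price = max(second-highest bid, reserve) = max($7836, $7403) = $7836.
Payoff = $23982 − $7836 = $16146.

$16146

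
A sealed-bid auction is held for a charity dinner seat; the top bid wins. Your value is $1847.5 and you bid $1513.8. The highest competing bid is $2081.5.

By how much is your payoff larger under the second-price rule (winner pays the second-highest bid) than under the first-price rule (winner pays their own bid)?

Your bid $1513.8 is below $2081.5, so you lose under either rule.
Payoff is $0 in both cases; difference = $0.

$0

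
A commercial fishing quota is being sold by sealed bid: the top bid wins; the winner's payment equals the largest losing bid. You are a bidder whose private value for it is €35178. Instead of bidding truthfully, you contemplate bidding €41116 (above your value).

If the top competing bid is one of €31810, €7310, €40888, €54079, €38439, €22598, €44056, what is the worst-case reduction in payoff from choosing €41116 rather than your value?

€31810: same outcome either way → loss €0.
€7310: same outcome either way → loss €0.
€40888: truthful gives €0, deviation gives −€5710 → loss €5710.
€54079: same outcome either way → loss €0.
€38439: truthful gives €0, deviation gives −€3261 → loss €3261.
€22598: same outcome either way → loss €0.
€44056: same outcome either way → loss €0.
Maximum loss: €5710.

€5710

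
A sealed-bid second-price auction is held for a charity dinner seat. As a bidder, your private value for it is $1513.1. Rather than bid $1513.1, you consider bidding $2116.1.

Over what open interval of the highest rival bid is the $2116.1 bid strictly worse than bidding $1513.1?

If the competing bid is below $1513.1, both bids win at the same price — no difference.
If it is above $2116.1, both bids lose — no difference.
If it lies strictly between $1513.1 and $2116.1, bidding your value loses (payoff 0) while bidding $2116.1 wins at a price above your value (payoff negative).
So the deviation strictly hurts on the open interval ($1513.1, $2116.1).

($1513.1, $2116.1)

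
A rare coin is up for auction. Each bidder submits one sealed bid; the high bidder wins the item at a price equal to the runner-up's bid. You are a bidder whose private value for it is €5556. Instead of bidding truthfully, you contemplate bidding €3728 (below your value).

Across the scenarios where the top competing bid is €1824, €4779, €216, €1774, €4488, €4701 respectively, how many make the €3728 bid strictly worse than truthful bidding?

3

The deviation hurts exactly when the highest competing bid lies strictly between €3728 and €5556 — underbidding then forfeits a profitable win.
€1824: below both → same outcome either way.
€4779: inside the interval → strictly worse (loss €777).
€216: below both → same outcome either way.
€1774: below both → same outcome either way.
€4488: inside the interval → strictly worse (loss €1068).
€4701: inside the interval → strictly worse (loss €855).
Count: 3.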